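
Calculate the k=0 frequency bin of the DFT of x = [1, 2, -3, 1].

X[0] = Σ(n=0 to 3) x[n] · ω_4^0 = Σ x[n]
= (1) + (2) + (-3) + (1)

X[0] = 1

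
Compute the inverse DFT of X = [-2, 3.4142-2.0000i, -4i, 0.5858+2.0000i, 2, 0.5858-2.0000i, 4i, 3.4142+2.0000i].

x[n] = (1/8) Σ(k=0 to 7) X[k] · e^(2πikn/8)

Computing each x[n]:
x[0] = 1
x[1] = 1
x[2] = 1
x[3] = -2
x[4] = -1
x[5] = 0
x[6] = -1
x[7] = -1

x = [1, 1, 1, -2, -1, 0, -1, -1]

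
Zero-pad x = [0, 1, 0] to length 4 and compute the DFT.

Original 3-point DFT: [1, -0.5000-0.8660i, -0.5000+0.8660i]
Zero-padded 4-point DFT provides frequency interpolation.

DFT_4([x, 0, ...]) = [1, -1i, -1, 1i]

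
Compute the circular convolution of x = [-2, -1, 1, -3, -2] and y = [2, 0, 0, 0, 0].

(x ⊛ y)[n] = Σ(m=0 to 4) x[m] · y[(n-m) mod 5]

Computing each output sample:
(x ⊛ y)[0] = -4
(x ⊛ y)[1] = -2
(x ⊛ y)[2] = 2
(x ⊛ y)[3] = -6
(x ⊛ y)[4] = -4

x ⊛ y = [-4, -2, 2, -6, -4]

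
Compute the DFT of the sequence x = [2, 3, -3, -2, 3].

X[k] = Σ(n=0 to 4) x[n] · ω_5^(nk)
where ω_5 = e^(-2πi/5)

Computing each X[k]:
X[0] = 3
X[1] = 7.8992+0.5878i
X[2] = -4.3992-0.9511i
X[3] = -4.3992+0.9511i
X[4] = 7.8992-0.5878i

X = [3, 7.8992+0.5878i, -4.3992-0.9511i, -4.3992+0.9511i, 7.8992-0.5878i]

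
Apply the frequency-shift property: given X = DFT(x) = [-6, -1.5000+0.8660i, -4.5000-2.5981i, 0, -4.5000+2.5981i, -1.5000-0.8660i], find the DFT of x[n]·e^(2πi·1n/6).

Modulation property: DFT(ω_6^(-1n)·x[n]) = X[(k-1) mod 6], so circularly shift X by 1 positions.

X[k-1] = [-1.5000-0.8660i, -6, -1.5000+0.8660i, -4.5000-2.5981i, 0, -4.5000+2.5981i]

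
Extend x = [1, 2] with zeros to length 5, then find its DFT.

Original 2-point DFT: [3, -1]
Zero-padded 5-point DFT provides frequency interpolation.

DFT_5([x, 0, ...]) = [3, 1.6180-1.9021i, -0.6180-1.1756i, -0.6180+1.1756i, 1.6180+1.9021i]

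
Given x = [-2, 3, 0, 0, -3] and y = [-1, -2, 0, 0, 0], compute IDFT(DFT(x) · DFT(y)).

(x ⊛ y)[n] = Σ(m=0 to 4) x[m] · y[(n-m) mod 5]

Computing each output sample:
(x ⊛ y)[0] = 8
(x ⊛ y)[1] = 1
(x ⊛ y)[2] = -6
(x ⊛ y)[3] = 0
(x ⊛ y)[4] = 3

x ⊛ y = [8, 1, -6, 0, 3]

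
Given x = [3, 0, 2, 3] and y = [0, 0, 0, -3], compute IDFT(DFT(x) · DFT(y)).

(x ⊛ y)[n] = Σ(m=0 to 3) x[m] · y[(n-m) mod 4]

Computing each output sample:
(x ⊛ y)[0] = 0
(x ⊛ y)[1] = -6
(x ⊛ y)[2] = -9
(x ⊛ y)[3] = -9

x ⊛ y = [0, -6, -9, -9]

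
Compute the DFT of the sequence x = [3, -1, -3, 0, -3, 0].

X[k] = Σ(n=0 to 5) x[n] · ω_6^(nk)
where ω_6 = e^(-2πi/6)

Computing each X[k]:
X[0] = -4
X[1] = 5.5000+0.8660i
X[2] = 6.5000+0.8660i
X[3] = -2
X[4] = 6.5000-0.8660i
X[5] = 5.5000-0.8660i

X = [-4, 5.5000+0.8660i, 6.5000+0.8660i, -2, 6.5000-0.8660i, 5.5000-0.8660i]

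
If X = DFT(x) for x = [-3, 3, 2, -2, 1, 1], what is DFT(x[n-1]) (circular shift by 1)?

Time shift by 1: X_shifted[k] = ω_6^(1k) · X[k]
Shifted x = [1, -3, 3, 2, -2, 1]

DFT(x[n-1]) = [2, -2.5000-0.8660i, 3.5000+7.7942i, 2, 3.5000-7.7942i, -2.5000+0.8660i]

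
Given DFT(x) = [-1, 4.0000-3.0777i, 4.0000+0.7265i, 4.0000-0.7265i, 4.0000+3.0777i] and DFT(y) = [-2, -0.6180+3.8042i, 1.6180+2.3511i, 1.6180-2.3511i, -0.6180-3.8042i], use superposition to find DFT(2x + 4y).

By linearity: DFT(2x + 4y) = 2·DFT(x) + 4·DFT(y)
= 2·[-1, 4.0000-3.0777i, 4.0000+0.7265i, 4.0000-0.7265i, 4.0000+3.0777i] + 4·[-2, -0.6180+3.8042i, 1.6180+2.3511i, 1.6180-2.3511i, -0.6180-3.8042i]

Computing element-wise:
Z[0] = 2·(-1) + 4·(-2) = -10
Z[1] = 2·(4.0000-3.0777i) + 4·(-0.6180+3.8042i) = 5.5280+9.0614i
Z[2] = 2·(4.0000+0.7265i) + 4·(1.6180+2.3511i) = 14.4720+10.8574i
Z[3] = 2·(4.0000-0.7265i) + 4·(1.6180-2.3511i) = 14.4720-10.8574i
Z[4] = 2·(4.0000+3.0777i) + 4·(-0.6180-3.8042i) = 5.5280-9.0614i

DFT(2x + 4y) = 2·X + 4·Y = [-10, 5.5280+9.0614i, 14.4720+10.8574i, 14.4720-10.8574i, 5.5280-9.0614i]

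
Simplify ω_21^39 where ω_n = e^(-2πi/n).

Since ω_21^21 = 1, powers reduce modulo 21.
39 mod 21 = 18
So ω_21^39 = ω_21^18 = e^(-2πi·18/21)

ω_21^39 = ω_21^18 = 0.6235+0.7818i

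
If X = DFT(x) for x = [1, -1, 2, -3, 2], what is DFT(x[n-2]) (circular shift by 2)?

Time shift by 2: X_shifted[k] = ω_5^(2k) · X[k]
Shifted x = [-3, 2, 1, -1, 2]

DFT(x[n-2]) = [1, -1.7639-1.1756i, -6.2361+1.9021i, -6.2361-1.9021i, -1.7639+1.1756i]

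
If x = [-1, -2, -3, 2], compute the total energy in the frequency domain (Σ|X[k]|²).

Parseval: Σ|x[n]|² = (1/N)Σ|X[k]|², so Σ|X[k]|² = N·Σ|x[n]|² = 4·18.0000

Σ|X[k]|² = N·Σ|x[n]|² = 4·18.0000 = 72.0000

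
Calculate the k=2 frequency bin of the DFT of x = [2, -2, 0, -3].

X[2] = Σ(n=0 to 3) x[n] · ω_4^(2n) where ω_4 = e^(-2πi/4)
= (2)·ω_4^0 + (-2)·ω_4^2 + (0)·ω_4^4 + (-3)·ω_4^6

X[2] = 7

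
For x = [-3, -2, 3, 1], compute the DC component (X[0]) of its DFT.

X[0] = Σ(n=0 to 3) x[n] · ω_4^0 = Σ x[n]
= (-3) + (-2) + (3) + (1)

X[0] = -1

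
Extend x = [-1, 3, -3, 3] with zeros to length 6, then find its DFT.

Original 4-point DFT: [2, 2, -10, 2]
Zero-padded 6-point DFT provides frequency interpolation.

DFT_6([x, 0, ...]) = [2, -1, 2.0000-5.1962i, -10, 2.0000+5.1962i, -1]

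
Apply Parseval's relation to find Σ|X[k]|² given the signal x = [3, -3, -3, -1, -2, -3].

Parseval: Σ|x[n]|² = (1/N)Σ|X[k]|², so Σ|X[k]|² = N·Σ|x[n]|² = 6·41.0000

Σ|X[k]|² = N·Σ|x[n]|² = 6·41.0000 = 246.0000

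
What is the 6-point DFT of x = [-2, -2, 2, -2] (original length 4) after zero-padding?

Original 4-point DFT: [-4, -4, 4, -4]
Zero-padded 6-point DFT provides frequency interpolation.

DFT_6([x, 0, ...]) = [-4, -2, -4.0000+3.4641i, 4, -4.0000-3.4641i, -2]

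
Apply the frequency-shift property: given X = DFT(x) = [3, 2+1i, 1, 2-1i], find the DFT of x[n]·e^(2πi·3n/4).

Modulation property: DFT(ω_4^(-3n)·x[n]) = X[(k-3) mod 4], so circularly shift X by 3 positions.

X[k-3] = [2+1i, 1, 2-1i, 3]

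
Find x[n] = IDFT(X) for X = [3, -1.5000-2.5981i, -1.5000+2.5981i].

x[n] = (1/3) Σ(k=0 to 2) X[k] · e^(2πikn/3)

Computing each x[n]:
x[0] = 0
x[1] = 3
x[2] = 0

x = [0, 3, 0]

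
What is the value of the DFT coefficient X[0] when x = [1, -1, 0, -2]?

X[0] = Σ(n=0 to 3) x[n] · ω_4^0 = Σ x[n]
= (1) + (-1) + (0) + (-2)

X[0] = -2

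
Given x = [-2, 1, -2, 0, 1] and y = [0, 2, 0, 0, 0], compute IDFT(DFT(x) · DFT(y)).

(x ⊛ y)[n] = Σ(m=0 to 4) x[m] · y[(n-m) mod 5]

Computing each output sample:
(x ⊛ y)[0] = 2
(x ⊛ y)[1] = -4
(x ⊛ y)[2] = 2
(x ⊛ y)[3] = -4
(x ⊛ y)[4] = 0

x ⊛ y = [2, -4, 2, -4, 0]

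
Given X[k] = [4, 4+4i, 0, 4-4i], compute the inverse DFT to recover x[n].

x[n] = (1/4) Σ(k=0 to 3) X[k] · e^(2πikn/4)

Computing each x[n]:
x[0] = 3
x[1] = -1
x[2] = -1
x[3] = 3

x = [3, -1, -1, 3]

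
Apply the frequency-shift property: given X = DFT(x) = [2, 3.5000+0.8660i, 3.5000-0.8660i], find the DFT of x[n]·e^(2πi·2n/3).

Modulation property: DFT(ω_3^(-2n)·x[n]) = X[(k-2) mod 3], so circularly shift X by 2 positions.

X[k-2] = [3.5000+0.8660i, 3.5000-0.8660i, 2]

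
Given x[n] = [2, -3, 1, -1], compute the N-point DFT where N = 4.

X[k] = Σ(n=0 to 3) x[n] · ω_4^(nk)
where ω_4 = e^(-2πi/4)

Computing each X[k]:
X[0] = -1
X[1] = 1+2i
X[2] = 7
X[3] = 1-2i

X = [-1, 1+2i, 7, 1-2i]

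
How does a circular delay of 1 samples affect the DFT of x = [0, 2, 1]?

Time shift by 1: X_shifted[k] = ω_3^(1k) · X[k]
Shifted x = [1, 0, 2]

DFT(x[n-1]) = [3, 1.7321i, -1.7321i]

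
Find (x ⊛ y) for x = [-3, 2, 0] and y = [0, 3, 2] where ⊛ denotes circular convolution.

(x ⊛ y)[n] = Σ(m=0 to 2) x[m] · y[(n-m) mod 3]

Computing each output sample:
(x ⊛ y)[0] = 4
(x ⊛ y)[1] = -9
(x ⊛ y)[2] = 0

x ⊛ y = [4, -9, 0]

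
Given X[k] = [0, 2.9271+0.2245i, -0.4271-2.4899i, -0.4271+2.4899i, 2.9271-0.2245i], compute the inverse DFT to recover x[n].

x[n] = (1/5) Σ(k=0 to 4) X[k] · e^(2πikn/5)

Computing each x[n]:
x[0] = 1
x[1] = 1
x[2] = -2
x[3] = 0
x[4] = 0

x = [1, 1, -2, 0, 0]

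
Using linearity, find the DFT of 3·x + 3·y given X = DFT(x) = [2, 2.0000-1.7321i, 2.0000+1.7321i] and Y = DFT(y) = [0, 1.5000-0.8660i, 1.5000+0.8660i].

By linearity: DFT(3x + 3y) = 3·DFT(x) + 3·DFT(y)
= 3·[2, 2.0000-1.7321i, 2.0000+1.7321i] + 3·[0, 1.5000-0.8660i, 1.5000+0.8660i]

Computing element-wise:
Z[0] = 3·(2) + 3·(0) = 6
Z[1] = 3·(2.0000-1.7321i) + 3·(1.5000-0.8660i) = 10.5000-7.7943i
Z[2] = 3·(2.0000+1.7321i) + 3·(1.5000+0.8660i) = 10.5000+7.7943i

DFT(3x + 3y) = 3·X + 3·Y = [6, 10.5000-7.7943i, 10.5000+7.7943i]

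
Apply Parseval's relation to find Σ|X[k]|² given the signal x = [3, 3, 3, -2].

Parseval: Σ|x[n]|² = (1/N)Σ|X[k]|², so Σ|X[k]|² = N·Σ|x[n]|² = 4·31.0000

Σ|X[k]|² = N·Σ|x[n]|² = 4·31.0000 = 124.0000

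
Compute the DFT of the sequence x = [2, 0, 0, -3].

X[k] = Σ(n=0 to 3) x[n] · ω_4^(nk)
where ω_4 = e^(-2πi/4)

Computing each X[k]:
X[0] = -1
X[1] = 2-3i
X[2] = 5
X[3] = 2+3i

X = [-1, 2-3i, 5, 2+3i]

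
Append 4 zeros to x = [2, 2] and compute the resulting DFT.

Original 2-point DFT: [4, 0]
Zero-padded 6-point DFT provides frequency interpolation.

DFT_6([x, 0, ...]) = [4, 3.0000-1.7321i, 1.0000-1.7321i, 0, 1.0000+1.7321i, 3.0000+1.7321i]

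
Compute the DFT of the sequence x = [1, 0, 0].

X[k] = Σ(n=0 to 2) x[n] · ω_3^(nk)
where ω_3 = e^(-2πi/3)

Computing each X[k]:
X[0] = 1
X[1] = 1
X[2] = 1

X = [1, 1, 1]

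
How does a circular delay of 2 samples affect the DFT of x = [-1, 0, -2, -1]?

Time shift by 2: X_shifted[k] = ω_4^(2k) · X[k]
Shifted x = [-2, -1, -1, 0]

DFT(x[n-2]) = [-4, -1+1i, -2, -1-1i]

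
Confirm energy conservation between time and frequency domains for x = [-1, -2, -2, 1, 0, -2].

Time domain:
Σ|x[n]|² = |-1|² + |-2|² + |-2|² + |1|² + |0|² + |-2|² = 14.0000

Frequency domain:
(1/6)Σ|X[k]|² = (1/6)(|-6|² + |-3.0000+1.7321i|² + |3.0000-1.7321i|² + |0|² + |3.0000+1.7321i|² + |-3.0000-1.7321i|²) = (1/6)·84.0000 = 14.0000

Both sides agree, confirming Parseval's theorem.

Σ|x[n]|² = (1/N)Σ|X[k]|² = 14.0000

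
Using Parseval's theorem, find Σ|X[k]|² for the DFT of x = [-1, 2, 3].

Parseval: Σ|x[n]|² = (1/N)Σ|X[k]|², so Σ|X[k]|² = N·Σ|x[n]|² = 3·14.0000

Σ|X[k]|² = N·Σ|x[n]|² = 3·14.0000 = 42.0000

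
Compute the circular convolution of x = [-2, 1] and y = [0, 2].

(x ⊛ y)[n] = Σ(m=0 to 1) x[m] · y[(n-m) mod 2]

Computing each output sample:
(x ⊛ y)[0] = 2
(x ⊛ y)[1] = -4

x ⊛ y = [2, -4]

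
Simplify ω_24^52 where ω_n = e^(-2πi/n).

Since ω_24^24 = 1, powers reduce modulo 24.
52 mod 24 = 4
So ω_24^52 = ω_24^4 = e^(-2πi·4/24)

ω_24^52 = ω_24^4 = 0.5000-0.8660i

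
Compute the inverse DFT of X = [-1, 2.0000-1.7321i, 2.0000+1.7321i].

x[n] = (1/3) Σ(k=0 to 2) X[k] · e^(2πikn/3)

Computing each x[n]:
x[0] = 1
x[1] = 0
x[2] = -2

x = [1, 0, -2]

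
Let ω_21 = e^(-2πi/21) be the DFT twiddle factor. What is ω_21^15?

ω_21^15 = e^(-2πi·15/21)
= cos(-2π·15/21) + i·sin(-2π·15/21)
= cos(-30π/21) + i·sin(-30π/21)

ω_21^15 = cos(-30π/21) + i·sin(-30π/21) = -0.2225+0.9749i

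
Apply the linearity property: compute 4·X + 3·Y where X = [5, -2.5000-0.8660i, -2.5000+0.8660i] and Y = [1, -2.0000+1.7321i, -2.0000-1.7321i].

By linearity: DFT(4x + 3y) = 4·DFT(x) + 3·DFT(y)
= 4·[5, -2.5000-0.8660i, -2.5000+0.8660i] + 3·[1, -2.0000+1.7321i, -2.0000-1.7321i]

Computing element-wise:
Z[0] = 4·(5) + 3·(1) = 23
Z[1] = 4·(-2.5000-0.8660i) + 3·(-2.0000+1.7321i) = -16.0000+1.7323i
Z[2] = 4·(-2.5000+0.8660i) + 3·(-2.0000-1.7321i) = -16.0000-1.7323i

DFT(4x + 3y) = 4·X + 3·Y = [23, -16.0000+1.7323i, -16.0000-1.7323i]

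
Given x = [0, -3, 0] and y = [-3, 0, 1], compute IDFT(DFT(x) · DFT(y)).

(x ⊛ y)[n] = Σ(m=0 to 2) x[m] · y[(n-m) mod 3]

Computing each output sample:
(x ⊛ y)[0] = -3
(x ⊛ y)[1] = 9
(x ⊛ y)[2] = 0

x ⊛ y = [-3, 9, 0]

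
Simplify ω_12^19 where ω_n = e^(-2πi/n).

Since ω_12^12 = 1, powers reduce modulo 12.
19 mod 12 = 7
So ω_12^19 = ω_12^7 = e^(-2πi·7/12)

ω_12^19 = ω_12^7 = -0.8660+0.5000i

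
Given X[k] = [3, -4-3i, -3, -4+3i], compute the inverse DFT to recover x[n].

x[n] = (1/4) Σ(k=0 to 3) X[k] · e^(2πikn/4)

Computing each x[n]:
x[0] = -2
x[1] = 3
x[2] = 2
x[3] = 0

x = [-2, 3, 2, 0]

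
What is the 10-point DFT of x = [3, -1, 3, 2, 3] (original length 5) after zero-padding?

Original 5-point DFT: [10, -0.4271+3.2164i, 2.9271+3.3022i, 2.9271-3.3022i, -0.4271-3.2164i]
Zero-padded 10-point DFT provides frequency interpolation.

DFT_10([x, 0, ...]) = [10, 0.0729-5.9309i, -0.4271+3.2164i, 3.4271+1.0368i, 2.9271+3.3022i, 8, 2.9271-3.3022i, 3.4271-1.0368i, -0.4271-3.2164i, 0.0729+5.9309i]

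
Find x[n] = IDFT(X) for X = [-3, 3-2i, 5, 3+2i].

x[n] = (1/4) Σ(k=0 to 3) X[k] · e^(2πikn/4)

Computing each x[n]:
x[0] = 2
x[1] = -1
x[2] = -1
x[3] = -3

x = [2, -1, -1, -3]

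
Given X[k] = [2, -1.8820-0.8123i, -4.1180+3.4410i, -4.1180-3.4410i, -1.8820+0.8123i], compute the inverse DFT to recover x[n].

x[n] = (1/5) Σ(k=0 to 4) X[k] · e^(2πikn/5)

Computing each x[n]:
x[0] = -2
x[1] = 1
x[2] = 2
x[3] = -1
x[4] = 2

x = [-2, 1, 2, -1, 2]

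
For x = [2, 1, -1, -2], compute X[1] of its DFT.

X[1] = Σ(n=0 to 3) x[n] · ω_4^(1n) where ω_4 = e^(-2πi/4)
= (2)·ω_4^0 + (1)·ω_4^1 + (-1)·ω_4^2 + (-2)·ω_4^3

X[1] = 3-3i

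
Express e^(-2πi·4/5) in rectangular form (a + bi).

ω_5^4 = e^(-2πi·4/5)
= cos(-2π·4/5) + i·sin(-2π·4/5)
= cos(-8π/5) + i·sin(-8π/5)

ω_5^4 = cos(-8π/5) + i·sin(-8π/5) = 0.3090+0.9511i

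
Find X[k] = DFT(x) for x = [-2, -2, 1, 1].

X[k] = Σ(n=0 to 3) x[n] · ω_4^(nk)
where ω_4 = e^(-2πi/4)

Computing each X[k]:
X[0] = -2
X[1] = -3+3i
X[2] = 0
X[3] = -3-3i

X = [-2, -3+3i, 0, -3-3i]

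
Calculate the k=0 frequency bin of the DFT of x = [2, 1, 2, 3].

X[0] = Σ(n=0 to 3) x[n] · ω_4^0 = Σ x[n]
= (2) + (1) + (2) + (3)

X[0] = 8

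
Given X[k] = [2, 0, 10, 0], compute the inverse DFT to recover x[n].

x[n] = (1/4) Σ(k=0 to 3) X[k] · e^(2πikn/4)

Computing each x[n]:
x[0] = 3
x[1] = -2
x[2] = 3
x[3] = -2

x = [3, -2, 3, -2]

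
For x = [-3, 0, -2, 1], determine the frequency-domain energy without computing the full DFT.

Parseval: Σ|x[n]|² = (1/N)Σ|X[k]|², so Σ|X[k]|² = N·Σ|x[n]|² = 4·14.0000

Σ|X[k]|² = N·Σ|x[n]|² = 4·14.0000 = 56.0000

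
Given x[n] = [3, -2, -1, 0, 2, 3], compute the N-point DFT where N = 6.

X[k] = Σ(n=0 to 5) x[n] · ω_6^(nk)
where ω_6 = e^(-2πi/6)

Computing each X[k]:
X[0] = 5
X[1] = 3.0000+6.9282i
X[2] = 2.0000+1.7321i
X[3] = 3
X[4] = 2.0000-1.7321i
X[5] = 3.0000-6.9282i

X = [5, 3.0000+6.9282i, 2.0000+1.7321i, 3, 2.0000-1.7321i, 3.0000-6.9282i]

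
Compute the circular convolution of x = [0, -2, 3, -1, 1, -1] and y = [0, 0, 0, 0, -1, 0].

(x ⊛ y)[n] = Σ(m=0 to 5) x[m] · y[(n-m) mod 6]

Computing each output sample:
(x ⊛ y)[0] = -3
(x ⊛ y)[1] = 1
(x ⊛ y)[2] = -1
(x ⊛ y)[3] = 1
(x ⊛ y)[4] = 0
(x ⊛ y)[5] = 2

x ⊛ y = [-3, 1, -1, 1, 0, 2]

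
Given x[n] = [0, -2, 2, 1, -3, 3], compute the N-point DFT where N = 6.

X[k] = Σ(n=0 to 5) x[n] · ω_6^(nk)
where ω_6 = e^(-2πi/6)

Computing each X[k]:
X[0] = 1
X[1] = 0
X[2] = 1.0000+8.6603i
X[3] = -3
X[4] = 1.0000-8.6603i
X[5] = 0

X = [1, 0, 1.0000+8.6603i, -3, 1.0000-8.6603i, 0]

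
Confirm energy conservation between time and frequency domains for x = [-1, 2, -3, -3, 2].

Time domain:
Σ|x[n]|² = |-1|² + |2|² + |-3|² + |-3|² + |2|² = 27.0000

Frequency domain:
(1/5)Σ|X[k]|² = (1/5)(|-3|² + |5.0902|² + |-6.0902|² + |-6.0902|² + |5.0902|²) = (1/5)·135.0000 = 27.0000

Both sides agree, confirming Parseval's theorem.

Σ|x[n]|² = (1/N)Σ|X[k]|² = 27.0000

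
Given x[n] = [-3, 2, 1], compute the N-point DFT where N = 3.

X[k] = Σ(n=0 to 2) x[n] · ω_3^(nk)
where ω_3 = e^(-2πi/3)

Computing each X[k]:
X[0] = 0
X[1] = -4.5000-0.8660i
X[2] = -4.5000+0.8660i

X = [0, -4.5000-0.8660i, -4.5000+0.8660i]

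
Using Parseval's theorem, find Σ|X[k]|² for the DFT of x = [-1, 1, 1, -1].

Parseval: Σ|x[n]|² = (1/N)Σ|X[k]|², so Σ|X[k]|² = N·Σ|x[n]|² = 4·4.0000

Σ|X[k]|² = N·Σ|x[n]|² = 4·4.0000 = 16.0000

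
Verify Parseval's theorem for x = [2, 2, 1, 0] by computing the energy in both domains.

Time domain:
Σ|x[n]|² = |2|² + |2|² + |1|² + |0|² = 9.0000

Frequency domain:
(1/4)Σ|X[k]|² = (1/4)(|5|² + |1-2i|² + |1|² + |1+2i|²) = (1/4)·36.0000 = 9.0000

Both sides agree, confirming Parseval's theorem.

Σ|x[n]|² = (1/N)Σ|X[k]|² = 9.0000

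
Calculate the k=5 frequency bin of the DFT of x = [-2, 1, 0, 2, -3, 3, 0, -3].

X[5] = Σ(n=0 to 7) x[n] · ω_8^(5n) where ω_8 = e^(-2πi/8)
= (-2)·ω_8^0 + (1)·ω_8^5 + (0)·ω_8^10 + (2)·ω_8^15 + (-3)·ω_8^20 + (3)·ω_8^25 + (0)·ω_8^30 + (-3)·ω_8^35

X[5] = 5.9497+2.1213i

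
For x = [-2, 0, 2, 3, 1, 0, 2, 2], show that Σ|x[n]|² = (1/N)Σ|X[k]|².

Time domain:
Σ|x[n]|² = |-2|² + |0|² + |2|² + |3|² + |1|² + |0|² + |2|² + |2|² = 26.0000

Frequency domain:
(1/8)Σ|X[k]|² = (1/8)(|8|² + |-3.7071-0.7071i|² + |-5+5i|² + |-2.2929-0.7071i|² + |-2|² + |-2.2929+0.7071i|² + |-5-5i|² + |-3.7071+0.7071i|²) = (1/8)·208.0000 = 26.0000

Both sides agree, confirming Parseval's theorem.

Σ|x[n]|² = (1/N)Σ|X[k]|² = 26.0000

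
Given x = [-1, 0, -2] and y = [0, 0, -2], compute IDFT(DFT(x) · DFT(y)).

(x ⊛ y)[n] = Σ(m=0 to 2) x[m] · y[(n-m) mod 3]

Computing each output sample:
(x ⊛ y)[0] = 0
(x ⊛ y)[1] = 4
(x ⊛ y)[2] = 2

x ⊛ y = [0, 4, 2]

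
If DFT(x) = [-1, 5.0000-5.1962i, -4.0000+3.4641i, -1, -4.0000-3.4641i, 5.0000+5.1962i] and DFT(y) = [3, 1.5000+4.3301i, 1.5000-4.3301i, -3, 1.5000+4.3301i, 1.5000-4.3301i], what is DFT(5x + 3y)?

By linearity: DFT(5x + 3y) = 5·DFT(x) + 3·DFT(y)
= 5·[-1, 5.0000-5.1962i, -4.0000+3.4641i, -1, -4.0000-3.4641i, 5.0000+5.1962i] + 3·[3, 1.5000+4.3301i, 1.5000-4.3301i, -3, 1.5000+4.3301i, 1.5000-4.3301i]

Computing element-wise:
Z[0] = 5·(-1) + 3·(3) = 4
Z[1] = 5·(5.0000-5.1962i) + 3·(1.5000+4.3301i) = 29.5000-12.9907i
Z[2] = 5·(-4.0000+3.4641i) + 3·(1.5000-4.3301i) = -15.5000+4.3302i
Z[3] = 5·(-1) + 3·(-3) = -14
Z[4] = 5·(-4.0000-3.4641i) + 3·(1.5000+4.3301i) = -15.5000-4.3302i
Z[5] = 5·(5.0000+5.1962i) + 3·(1.5000-4.3301i) = 29.5000+12.9907i

DFT(5x + 3y) = 5·X + 3·Y = [4, 29.5000-12.9907i, -15.5000+4.3302i, -14, -15.5000-4.3302i, 29.5000+12.9907i]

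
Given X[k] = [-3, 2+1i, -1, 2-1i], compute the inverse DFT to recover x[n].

x[n] = (1/4) Σ(k=0 to 3) X[k] · e^(2πikn/4)

Computing each x[n]:
x[0] = 0
x[1] = -1
x[2] = -2
x[3] = 0

x = [0, -1, -2, 0]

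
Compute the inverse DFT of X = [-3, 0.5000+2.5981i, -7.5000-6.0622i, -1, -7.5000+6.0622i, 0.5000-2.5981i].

x[n] = (1/6) Σ(k=0 to 5) X[k] · e^(2πikn/6)

Computing each x[n]:
x[0] = -3
x[1] = 2
x[2] = -2
x[3] = -3
x[4] = 3
x[5] = 0

x = [-3, 2, -2, -3, 3, 0]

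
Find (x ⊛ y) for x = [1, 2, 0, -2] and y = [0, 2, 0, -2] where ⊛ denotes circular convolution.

(x ⊛ y)[n] = Σ(m=0 to 3) x[m] · y[(n-m) mod 4]

Computing each output sample:
(x ⊛ y)[0] = -8
(x ⊛ y)[1] = 2
(x ⊛ y)[2] = 8
(x ⊛ y)[3] = -2

x ⊛ y = [-8, 2, 8, -2]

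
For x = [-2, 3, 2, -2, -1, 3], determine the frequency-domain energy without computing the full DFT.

Parseval: Σ|x[n]|² = (1/N)Σ|X[k]|², so Σ|X[k]|² = N·Σ|x[n]|² = 6·31.0000

Σ|X[k]|² = N·Σ|x[n]|² = 6·31.0000 = 186.0000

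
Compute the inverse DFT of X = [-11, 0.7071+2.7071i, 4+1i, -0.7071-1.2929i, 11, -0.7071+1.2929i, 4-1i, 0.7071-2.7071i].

x[n] = (1/8) Σ(k=0 to 7) X[k] · e^(2πikn/8)

Computing each x[n]:
x[0] = 1
x[1] = -3
x[2] = -2
x[3] = -3
x[4] = 1
x[5] = -3
x[6] = 0
x[7] = -2

x = [1, -3, -2, -3, 1, -3, 0, -2]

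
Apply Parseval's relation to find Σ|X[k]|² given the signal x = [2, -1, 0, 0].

Parseval: Σ|x[n]|² = (1/N)Σ|X[k]|², so Σ|X[k]|² = N·Σ|x[n]|² = 4·5.0000

Σ|X[k]|² = N·Σ|x[n]|² = 4·5.0000 = 20.0000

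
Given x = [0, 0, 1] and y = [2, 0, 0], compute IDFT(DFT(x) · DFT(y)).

(x ⊛ y)[n] = Σ(m=0 to 2) x[m] · y[(n-m) mod 3]

Computing each output sample:
(x ⊛ y)[0] = 0
(x ⊛ y)[1] = 0
(x ⊛ y)[2] = 2

x ⊛ y = [0, 0, 2]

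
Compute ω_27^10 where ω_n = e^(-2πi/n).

ω_27^10 = e^(-2πi·10/27)
= cos(-2π·10/27) + i·sin(-2π·10/27)
= cos(-20π/27) + i·sin(-20π/27)

ω_27^10 = cos(-20π/27) + i·sin(-20π/27) = -0.6862-0.7274i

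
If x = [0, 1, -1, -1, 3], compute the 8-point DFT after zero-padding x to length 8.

Original 5-point DFT: [2, 2.8541+1.9021i, -3.8541+1.1756i, -3.8541-1.1756i, 2.8541-1.9021i]
Zero-padded 8-point DFT provides frequency interpolation.

DFT_8([x, 0, ...]) = [2, -1.5858+1.0000i, 4-2i, -4.4142-1.0000i, 2, -4.4142+1.0000i, 4+2i, -1.5858-1.0000i]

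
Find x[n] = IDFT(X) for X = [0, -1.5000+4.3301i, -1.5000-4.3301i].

x[n] = (1/3) Σ(k=0 to 2) X[k] · e^(2πikn/3)

Computing each x[n]:
x[0] = -1
x[1] = -2
x[2] = 3

x = [-1, -2, 3]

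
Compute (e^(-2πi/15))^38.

Since ω_15^15 = 1, powers reduce modulo 15.
38 mod 15 = 8
So ω_15^38 = ω_15^8 = e^(-2πi·8/15)

ω_15^38 = ω_15^8 = -0.9781+0.2079i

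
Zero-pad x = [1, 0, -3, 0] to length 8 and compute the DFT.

Original 4-point DFT: [-2, 4, -2, 4]
Zero-padded 8-point DFT provides frequency interpolation.

DFT_8([x, 0, ...]) = [-2, 1+3i, 4, 1-3i, -2, 1+3i, 4, 1-3i]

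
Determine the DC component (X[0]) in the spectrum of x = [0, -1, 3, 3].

X[0] = Σ(n=0 to 3) x[n] · ω_4^0 = Σ x[n]
= (0) + (-1) + (3) + (3)

X[0] = 5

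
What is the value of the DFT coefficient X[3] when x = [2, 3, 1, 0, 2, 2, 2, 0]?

X[3] = Σ(n=0 to 7) x[n] · ω_8^(3n) where ω_8 = e^(-2πi/8)
= (2)·ω_8^0 + (3)·ω_8^3 + (1)·ω_8^6 + (0)·ω_8^9 + (2)·ω_8^12 + (2)·ω_8^15 + (2)·ω_8^18 + (0)·ω_8^21

X[3] = -0.7071-1.7071i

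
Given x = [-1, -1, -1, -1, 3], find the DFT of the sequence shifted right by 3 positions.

Time shift by 3: X_shifted[k] = ω_5^(3k) · X[k]
Shifted x = [-1, -1, 3, -1, -1]

DFT(x[n-3]) = [-1, -3.2361-2.3511i, 1.2361+3.8042i, 1.2361-3.8042i, -3.2361+2.3511i]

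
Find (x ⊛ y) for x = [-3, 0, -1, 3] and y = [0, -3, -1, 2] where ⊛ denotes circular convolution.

(x ⊛ y)[n] = Σ(m=0 to 3) x[m] · y[(n-m) mod 4]

Computing each output sample:
(x ⊛ y)[0] = -8
(x ⊛ y)[1] = 4
(x ⊛ y)[2] = 9
(x ⊛ y)[3] = -3

x ⊛ y = [-8, 4, 9, -3]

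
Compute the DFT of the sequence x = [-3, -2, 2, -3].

X[k] = Σ(n=0 to 3) x[n] · ω_4^(nk)
where ω_4 = e^(-2πi/4)

Computing each X[k]:
X[0] = -6
X[1] = -5-1i
X[2] = 4
X[3] = -5+1i

X = [-6, -5-1i, 4, -5+1i]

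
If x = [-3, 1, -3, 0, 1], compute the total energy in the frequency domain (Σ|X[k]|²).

Parseval: Σ|x[n]|² = (1/N)Σ|X[k]|², so Σ|X[k]|² = N·Σ|x[n]|² = 5·20.0000

Σ|X[k]|² = N·Σ|x[n]|² = 5·20.0000 = 100.0000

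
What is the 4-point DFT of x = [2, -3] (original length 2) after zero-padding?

Original 2-point DFT: [-1, 5]
Zero-padded 4-point DFT provides frequency interpolation.

DFT_4([x, 0, ...]) = [-1, 2+3i, 5, 2-3i]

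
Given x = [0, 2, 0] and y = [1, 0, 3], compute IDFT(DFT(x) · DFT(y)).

(x ⊛ y)[n] = Σ(m=0 to 2) x[m] · y[(n-m) mod 3]

Computing each output sample:
(x ⊛ y)[0] = 6
(x ⊛ y)[1] = 2
(x ⊛ y)[2] = 0

x ⊛ y = [6, 2, 0]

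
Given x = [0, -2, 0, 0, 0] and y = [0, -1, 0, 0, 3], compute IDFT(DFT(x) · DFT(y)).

(x ⊛ y)[n] = Σ(m=0 to 4) x[m] · y[(n-m) mod 5]

Computing each output sample:
(x ⊛ y)[0] = -6
(x ⊛ y)[1] = 0
(x ⊛ y)[2] = 2
(x ⊛ y)[3] = 0
(x ⊛ y)[4] = 0

x ⊛ y = [-6, 0, 2, 0, 0]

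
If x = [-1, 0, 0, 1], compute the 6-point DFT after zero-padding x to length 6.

Original 4-point DFT: [0, -1+1i, -2, -1-1i]
Zero-padded 6-point DFT provides frequency interpolation.

DFT_6([x, 0, ...]) = [0, -2, 0, -2, 0, -2]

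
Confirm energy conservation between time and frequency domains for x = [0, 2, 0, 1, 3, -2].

Time domain:
Σ|x[n]|² = |0|² + |2|² + |0|² + |1|² + |3|² + |-2|² = 18.0000

Frequency domain:
(1/6)Σ|X[k]|² = (1/6)(|4|² + |-2.5000-0.8660i|² + |-0.5000-6.0622i|² + |2|² + |-0.5000+6.0622i|² + |-2.5000+0.8660i|²) = (1/6)·108.0000 = 18.0000

Both sides agree, confirming Parseval's theorem.

Σ|x[n]|² = (1/N)Σ|X[k]|² = 18.0000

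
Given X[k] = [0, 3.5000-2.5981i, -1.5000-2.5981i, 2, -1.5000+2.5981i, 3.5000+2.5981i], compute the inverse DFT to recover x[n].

x[n] = (1/6) Σ(k=0 to 5) X[k] · e^(2πikn/6)

Computing each x[n]:
x[0] = 1
x[1] = 2
x[2] = 0
x[3] = -2
x[4] = 0
x[5] = -1

x = [1, 2, 0, -2, 0, -1]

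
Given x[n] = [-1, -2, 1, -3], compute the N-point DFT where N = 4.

X[k] = Σ(n=0 to 3) x[n] · ω_4^(nk)
where ω_4 = e^(-2πi/4)

Computing each X[k]:
X[0] = -5
X[1] = -2-1i
X[2] = 5
X[3] = -2+1i

X = [-5, -2-1i, 5, -2+1i]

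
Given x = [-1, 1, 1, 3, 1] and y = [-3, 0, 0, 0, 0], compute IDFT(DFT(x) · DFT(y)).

(x ⊛ y)[n] = Σ(m=0 to 4) x[m] · y[(n-m) mod 5]

Computing each output sample:
(x ⊛ y)[0] = 3
(x ⊛ y)[1] = -3
(x ⊛ y)[2] = -3
(x ⊛ y)[3] = -9
(x ⊛ y)[4] = -3

x ⊛ y = [3, -3, -3, -9, -3]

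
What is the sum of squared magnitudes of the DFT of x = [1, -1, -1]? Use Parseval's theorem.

Parseval: Σ|x[n]|² = (1/N)Σ|X[k]|², so Σ|X[k]|² = N·Σ|x[n]|² = 3·3.0000

Σ|X[k]|² = N·Σ|x[n]|² = 3·3.0000 = 9.0000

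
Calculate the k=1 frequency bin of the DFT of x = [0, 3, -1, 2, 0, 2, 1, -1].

X[1] = Σ(n=0 to 7) x[n] · ω_8^(1n) where ω_8 = e^(-2πi/8)
= (0)·ω_8^0 + (3)·ω_8^1 + (-1)·ω_8^2 + (2)·ω_8^3 + (0)·ω_8^4 + (2)·ω_8^5 + (1)·ω_8^6 + (-1)·ω_8^7

X[1] = -1.4142-0.8284i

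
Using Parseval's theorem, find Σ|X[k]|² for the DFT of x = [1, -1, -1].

Parseval: Σ|x[n]|² = (1/N)Σ|X[k]|², so Σ|X[k]|² = N·Σ|x[n]|² = 3·3.0000

Σ|X[k]|² = N·Σ|x[n]|² = 3·3.0000 = 9.0000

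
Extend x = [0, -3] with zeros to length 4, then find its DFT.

Original 2-point DFT: [-3, 3]
Zero-padded 4-point DFT provides frequency interpolation.

DFT_4([x, 0, ...]) = [-3, 3i, 3, -3i]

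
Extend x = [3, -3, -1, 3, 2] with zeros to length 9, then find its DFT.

Original 5-point DFT: [4, 1.0729+7.1064i, 4.4271-0.8653i, 4.4271+0.8653i, 1.0729-7.1064i]
Zero-padded 9-point DFT provides frequency interpolation.

DFT_9([x, 0, ...]) = [4, -2.8512-0.3689i, 3.4508+7.1801i, 7, 3.9003-0.2452i, 3.9003+0.2452i, 7, 3.4508-7.1801i, -2.8512+0.3689i]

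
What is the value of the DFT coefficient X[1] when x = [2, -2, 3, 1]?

X[1] = Σ(n=0 to 3) x[n] · ω_4^(1n) where ω_4 = e^(-2πi/4)
= (2)·ω_4^0 + (-2)·ω_4^1 + (3)·ω_4^2 + (1)·ω_4^3

X[1] = -1+3i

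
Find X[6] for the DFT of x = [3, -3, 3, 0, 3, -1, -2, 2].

X[6] = Σ(n=0 to 7) x[n] · ω_8^(6n) where ω_8 = e^(-2πi/8)
= (3)·ω_8^0 + (-3)·ω_8^6 + (3)·ω_8^12 + (0)·ω_8^18 + (3)·ω_8^24 + (-1)·ω_8^30 + (-2)·ω_8^36 + (2)·ω_8^42

X[6] = 5-6i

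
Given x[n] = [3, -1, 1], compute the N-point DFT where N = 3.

X[k] = Σ(n=0 to 2) x[n] · ω_3^(nk)
where ω_3 = e^(-2πi/3)

Computing each X[k]:
X[0] = 3
X[1] = 3.0000+1.7321i
X[2] = 3.0000-1.7321i

X = [3, 3.0000+1.7321i, 3.0000-1.7321i]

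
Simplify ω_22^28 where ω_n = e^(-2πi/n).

Since ω_22^22 = 1, powers reduce modulo 22.
28 mod 22 = 6
So ω_22^28 = ω_22^6 = e^(-2πi·6/22)

ω_22^28 = ω_22^6 = -0.1423-0.9898i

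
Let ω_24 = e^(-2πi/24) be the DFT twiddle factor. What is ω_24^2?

ω_24^2 = e^(-2πi·2/24)
= cos(-2π·2/24) + i·sin(-2π·2/24)
= cos(-4π/24) + i·sin(-4π/24)

ω_24^2 = cos(-4π/24) + i·sin(-4π/24) = 0.8660-0.5000i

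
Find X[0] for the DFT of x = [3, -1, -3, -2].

X[0] = Σ(n=0 to 3) x[n] · ω_4^0 = Σ x[n]
= (3) + (-1) + (-3) + (-2)

X[0] = -3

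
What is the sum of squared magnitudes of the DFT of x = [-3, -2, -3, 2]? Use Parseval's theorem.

Parseval: Σ|x[n]|² = (1/N)Σ|X[k]|², so Σ|X[k]|² = N·Σ|x[n]|² = 4·26.0000

Σ|X[k]|² = N·Σ|x[n]|² = 4·26.0000 = 104.0000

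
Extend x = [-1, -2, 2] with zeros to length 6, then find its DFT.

Original 3-point DFT: [-1, -1.0000+3.4641i, -1.0000-3.4641i]
Zero-padded 6-point DFT provides frequency interpolation.

DFT_6([x, 0, ...]) = [-1, -3, -1.0000+3.4641i, 3, -1.0000-3.4641i, -3]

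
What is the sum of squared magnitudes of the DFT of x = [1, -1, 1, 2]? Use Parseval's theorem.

Parseval: Σ|x[n]|² = (1/N)Σ|X[k]|², so Σ|X[k]|² = N·Σ|x[n]|² = 4·7.0000

Σ|X[k]|² = N·Σ|x[n]|² = 4·7.0000 = 28.0000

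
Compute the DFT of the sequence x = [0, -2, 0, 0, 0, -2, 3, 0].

X[k] = Σ(n=0 to 7) x[n] · ω_8^(nk)
where ω_8 = e^(-2πi/8)

Computing each X[k]:
X[0] = -1
X[1] = 3i
X[2] = -3+4i
X[3] = -3i
X[4] = 7
X[5] = 3i
X[6] = -3-4i
X[7] = -3i

X = [-1, 3i, -3+4i, -3i, 7, 3i, -3-4i, -3i]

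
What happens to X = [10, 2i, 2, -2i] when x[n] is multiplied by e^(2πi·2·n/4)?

Modulation property: DFT(ω_4^(-2n)·x[n]) = X[(k-2) mod 4], so circularly shift X by 2 positions.

X[k-2] = [2, -2i, 10, 2i]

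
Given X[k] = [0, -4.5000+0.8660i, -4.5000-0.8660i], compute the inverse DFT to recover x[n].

x[n] = (1/3) Σ(k=0 to 2) X[k] · e^(2πikn/3)

Computing each x[n]:
x[0] = -3
x[1] = 1
x[2] = 2

x = [-3, 1, 2]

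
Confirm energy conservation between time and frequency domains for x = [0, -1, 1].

Time domain:
Σ|x[n]|² = |0|² + |-1|² + |1|² = 2.0000

Frequency domain:
(1/3)Σ|X[k]|² = (1/3)(|0|² + |1.7321i|² + |-1.7321i|²) = (1/3)·6.0000 = 2.0000

Both sides agree, confirming Parseval's theorem.

Σ|x[n]|² = (1/N)Σ|X[k]|² = 2.0000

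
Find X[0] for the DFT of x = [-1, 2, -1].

X[0] = Σ(n=0 to 2) x[n] · ω_3^0 = Σ x[n]
= (-1) + (2) + (-1)

X[0] = 0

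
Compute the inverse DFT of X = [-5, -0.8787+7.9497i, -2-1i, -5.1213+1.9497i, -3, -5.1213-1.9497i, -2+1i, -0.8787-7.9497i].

x[n] = (1/8) Σ(k=0 to 7) X[k] · e^(2πikn/8)

Computing each x[n]:
x[0] = -3
x[1] = -1
x[2] = -2
x[3] = -3
x[4] = 0
x[5] = 1
x[6] = 1
x[7] = 2

x = [-3, -1, -2, -3, 0, 1, 1, 2]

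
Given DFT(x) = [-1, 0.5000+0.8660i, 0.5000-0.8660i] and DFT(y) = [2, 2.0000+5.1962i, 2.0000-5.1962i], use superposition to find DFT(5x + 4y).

By linearity: DFT(5x + 4y) = 5·DFT(x) + 4·DFT(y)
= 5·[-1, 0.5000+0.8660i, 0.5000-0.8660i] + 4·[2, 2.0000+5.1962i, 2.0000-5.1962i]

Computing element-wise:
Z[0] = 5·(-1) + 4·(2) = 3
Z[1] = 5·(0.5000+0.8660i) + 4·(2.0000+5.1962i) = 10.5000+25.1148i
Z[2] = 5·(0.5000-0.8660i) + 4·(2.0000-5.1962i) = 10.5000-25.1148i

DFT(5x + 4y) = 5·X + 4·Y = [3, 10.5000+25.1148i, 10.5000-25.1148i]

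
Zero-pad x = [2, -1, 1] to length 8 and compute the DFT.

Original 3-point DFT: [2, 2.0000+1.7321i, 2.0000-1.7321i]
Zero-padded 8-point DFT provides frequency interpolation.

DFT_8([x, 0, ...]) = [2, 1.2929-0.2929i, 1+1i, 2.7071+1.7071i, 4, 2.7071-1.7071i, 1-1i, 1.2929+0.2929i]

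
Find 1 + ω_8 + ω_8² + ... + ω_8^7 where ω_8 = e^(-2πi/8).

Sum of all nth roots of unity equals 0 for n > 1 (geometric series with r ≠ 1).

0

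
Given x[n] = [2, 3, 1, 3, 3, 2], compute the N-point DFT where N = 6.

X[k] = Σ(n=0 to 5) x[n] · ω_6^(nk)
where ω_6 = e^(-2πi/6)

Computing each X[k]:
X[0] = 14
X[1] = -0.5000+0.8660i
X[2] = 0.5000-2.5981i
X[3] = -2
X[4] = 0.5000+2.5981i
X[5] = -0.5000-0.8660i

X = [14, -0.5000+0.8660i, 0.5000-2.5981i, -2, 0.5000+2.5981i, -0.5000-0.8660i]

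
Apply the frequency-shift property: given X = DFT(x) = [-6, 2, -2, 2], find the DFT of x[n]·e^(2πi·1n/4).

Modulation property: DFT(ω_4^(-1n)·x[n]) = X[(k-1) mod 4], so circularly shift X by 1 positions.

X[k-1] = [2, -6, 2, -2]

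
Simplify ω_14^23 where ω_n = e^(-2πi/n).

Since ω_14^14 = 1, powers reduce modulo 14.
23 mod 14 = 9
So ω_14^23 = ω_14^9 = e^(-2πi·9/14)

ω_14^23 = ω_14^9 = -0.6235+0.7818i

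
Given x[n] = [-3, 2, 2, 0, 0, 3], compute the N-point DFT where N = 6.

X[k] = Σ(n=0 to 5) x[n] · ω_6^(nk)
where ω_6 = e^(-2πi/6)

Computing each X[k]:
X[0] = 4
X[1] = -1.5000-0.8660i
X[2] = -6.5000+2.5981i
X[3] = -6
X[4] = -6.5000-2.5981i
X[5] = -1.5000+0.8660i

X = [4, -1.5000-0.8660i, -6.5000+2.5981i, -6, -6.5000-2.5981i, -1.5000+0.8660i]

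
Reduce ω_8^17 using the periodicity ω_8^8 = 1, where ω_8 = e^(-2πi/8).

Since ω_8^8 = 1, powers reduce modulo 8.
17 mod 8 = 1
So ω_8^17 = ω_8^1 = e^(-2πi·1/8)

ω_8^17 = ω_8^1 = 0.7071-0.7071i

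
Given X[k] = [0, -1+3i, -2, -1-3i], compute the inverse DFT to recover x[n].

x[n] = (1/4) Σ(k=0 to 3) X[k] · e^(2πikn/4)

Computing each x[n]:
x[0] = -1
x[1] = -1
x[2] = 0
x[3] = 2

x = [-1, -1, 0, 2]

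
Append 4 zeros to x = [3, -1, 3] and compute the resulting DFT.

Original 3-point DFT: [5, 2.0000+3.4641i, 2.0000-3.4641i]
Zero-padded 7-point DFT provides frequency interpolation.

DFT_7([x, 0, ...]) = [5, 1.7089-2.1430i, 0.5196+2.2766i, 5.7714+2.7794i, 5.7714-2.7794i, 0.5196-2.2766i, 1.7089+2.1430i]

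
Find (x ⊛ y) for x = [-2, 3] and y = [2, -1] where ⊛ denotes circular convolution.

(x ⊛ y)[n] = Σ(m=0 to 1) x[m] · y[(n-m) mod 2]

Computing each output sample:
(x ⊛ y)[0] = -7
(x ⊛ y)[1] = 8

x ⊛ y = [-7, 8]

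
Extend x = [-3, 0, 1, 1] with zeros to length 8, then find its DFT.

Original 4-point DFT: [-1, -4+1i, -3, -4-1i]
Zero-padded 8-point DFT provides frequency interpolation.

DFT_8([x, 0, ...]) = [-1, -3.7071-1.7071i, -4+1i, -2.2929+0.2929i, -3, -2.2929-0.2929i, -4-1i, -3.7071+1.7071i]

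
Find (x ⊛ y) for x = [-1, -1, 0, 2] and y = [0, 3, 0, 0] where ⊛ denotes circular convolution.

(x ⊛ y)[n] = Σ(m=0 to 3) x[m] · y[(n-m) mod 4]

Computing each output sample:
(x ⊛ y)[0] = 6
(x ⊛ y)[1] = -3
(x ⊛ y)[2] = -3
(x ⊛ y)[3] = 0

x ⊛ y = [6, -3, -3, 0]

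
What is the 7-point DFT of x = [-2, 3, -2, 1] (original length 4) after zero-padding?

Original 4-point DFT: [0, -2i, -8, 2i]
Zero-padded 7-point DFT provides frequency interpolation.

DFT_7([x, 0, ...]) = [0, -0.5855-0.8295i, -0.2421-3.0107i, -6.1724-3.8402i, -6.1724+3.8402i, -0.2421+3.0107i, -0.5855+0.8295i]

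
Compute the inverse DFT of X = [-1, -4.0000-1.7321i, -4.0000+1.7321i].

x[n] = (1/3) Σ(k=0 to 2) X[k] · e^(2πikn/3)

Computing each x[n]:
x[0] = -3
x[1] = 2
x[2] = 0

x = [-3, 2, 0]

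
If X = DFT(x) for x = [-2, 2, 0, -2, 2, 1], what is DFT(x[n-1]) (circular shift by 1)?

Time shift by 1: X_shifted[k] = ω_6^(1k) · X[k]
Shifted x = [1, -2, 2, 0, -2, 2]

DFT(x[n-1]) = [1, 1, 1.0000+6.9282i, 1, 1.0000-6.9282i, 1]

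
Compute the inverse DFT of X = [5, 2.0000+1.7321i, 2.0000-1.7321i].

x[n] = (1/3) Σ(k=0 to 2) X[k] · e^(2πikn/3)

Computing each x[n]:
x[0] = 3
x[1] = 0
x[2] = 2

x = [3, 0, 2]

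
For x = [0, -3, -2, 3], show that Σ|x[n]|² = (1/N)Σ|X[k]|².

Time domain:
Σ|x[n]|² = |0|² + |-3|² + |-2|² + |3|² = 22.0000

Frequency domain:
(1/4)Σ|X[k]|² = (1/4)(|-2|² + |2+6i|² + |-2|² + |2-6i|²) = (1/4)·88.0000 = 22.0000

Both sides agree, confirming Parseval's theorem.

Σ|x[n]|² = (1/N)Σ|X[k]|² = 22.0000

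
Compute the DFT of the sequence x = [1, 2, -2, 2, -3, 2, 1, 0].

X[k] = Σ(n=0 to 7) x[n] · ω_8^(nk)
where ω_8 = e^(-2πi/8)

Computing each X[k]:
X[0] = 3
X[1] = 2.5858+1.5858i
X[2] = -1-2i
X[3] = 5.4142-4.4142i
X[4] = -9
X[5] = 5.4142+4.4142i
X[6] = -1+2i
X[7] = 2.5858-1.5858i

X = [3, 2.5858+1.5858i, -1-2i, 5.4142-4.4142i, -9, 5.4142+4.4142i, -1+2i, 2.5858-1.5858i]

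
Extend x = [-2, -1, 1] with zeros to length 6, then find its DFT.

Original 3-point DFT: [-2, -2.0000+1.7321i, -2.0000-1.7321i]
Zero-padded 6-point DFT provides frequency interpolation.

DFT_6([x, 0, ...]) = [-2, -3, -2.0000+1.7321i, 0, -2.0000-1.7321i, -3]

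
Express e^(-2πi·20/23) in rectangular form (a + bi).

ω_23^20 = e^(-2πi·20/23)
= cos(-2π·20/23) + i·sin(-2π·20/23)
= cos(-40π/23) + i·sin(-40π/23)

ω_23^20 = cos(-40π/23) + i·sin(-40π/23) = 0.6826+0.7308i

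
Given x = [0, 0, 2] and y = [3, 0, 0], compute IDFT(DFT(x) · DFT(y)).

(x ⊛ y)[n] = Σ(m=0 to 2) x[m] · y[(n-m) mod 3]

Computing each output sample:
(x ⊛ y)[0] = 0
(x ⊛ y)[1] = 0
(x ⊛ y)[2] = 6

x ⊛ y = [0, 0, 6]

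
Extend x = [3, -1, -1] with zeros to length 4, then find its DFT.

Original 3-point DFT: [1, 4, 4]
Zero-padded 4-point DFT provides frequency interpolation.

DFT_4([x, 0, ...]) = [1, 4+1i, 3, 4-1i]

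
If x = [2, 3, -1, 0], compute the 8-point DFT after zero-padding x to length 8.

Original 4-point DFT: [4, 3-3i, -2, 3+3i]
Zero-padded 8-point DFT provides frequency interpolation.

DFT_8([x, 0, ...]) = [4, 4.1213-1.1213i, 3-3i, -0.1213-3.1213i, -2, -0.1213+3.1213i, 3+3i, 4.1213+1.1213i]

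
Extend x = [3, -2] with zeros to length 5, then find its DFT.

Original 2-point DFT: [1, 5]
Zero-padded 5-point DFT provides frequency interpolation.

DFT_5([x, 0, ...]) = [1, 2.3820+1.9021i, 4.6180+1.1756i, 4.6180-1.1756i, 2.3820-1.9021i]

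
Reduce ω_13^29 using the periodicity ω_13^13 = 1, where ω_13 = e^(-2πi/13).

Since ω_13^13 = 1, powers reduce modulo 13.
29 mod 13 = 3
So ω_13^29 = ω_13^3 = e^(-2πi·3/13)

ω_13^29 = ω_13^3 = 0.1205-0.9927i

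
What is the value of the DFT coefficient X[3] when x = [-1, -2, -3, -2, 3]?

X[3] = Σ(n=0 to 4) x[n] · ω_5^(3n) where ω_5 = e^(-2πi/5)
= (-1)·ω_5^0 + (-2)·ω_5^3 + (-3)·ω_5^6 + (-2)·ω_5^9 + (3)·ω_5^12

X[3] = -3.3541-1.9879i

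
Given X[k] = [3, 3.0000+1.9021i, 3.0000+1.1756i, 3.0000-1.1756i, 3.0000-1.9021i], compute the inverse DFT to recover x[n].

x[n] = (1/5) Σ(k=0 to 4) X[k] · e^(2πikn/5)

Computing each x[n]:
x[0] = 3
x[1] = -1
x[2] = 0
x[3] = 0
x[4] = 1

x = [3, -1, 0, 0, 1]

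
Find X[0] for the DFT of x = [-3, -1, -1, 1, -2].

X[0] = Σ(n=0 to 4) x[n] · ω_5^0 = Σ x[n]
= (-3) + (-1) + (-1) + (1) + (-2)

X[0] = -6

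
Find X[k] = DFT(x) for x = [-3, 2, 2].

X[k] = Σ(n=0 to 2) x[n] · ω_3^(nk)
where ω_3 = e^(-2πi/3)

Computing each X[k]:
X[0] = 1
X[1] = -5
X[2] = -5

X = [1, -5, -5]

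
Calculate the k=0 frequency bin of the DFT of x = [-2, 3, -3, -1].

X[0] = Σ(n=0 to 3) x[n] · ω_4^0 = Σ x[n]
= (-2) + (3) + (-3) + (-1)

X[0] = -3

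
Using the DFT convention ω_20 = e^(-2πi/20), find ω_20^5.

ω_20^5 = e^(-2πi·5/20)
= cos(-2π·5/20) + i·sin(-2π·5/20)
= cos(-10π/20) + i·sin(-10π/20)

ω_20^5 = cos(-10π/20) + i·sin(-10π/20) = -1i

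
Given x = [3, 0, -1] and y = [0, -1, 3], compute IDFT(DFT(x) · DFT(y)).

(x ⊛ y)[n] = Σ(m=0 to 2) x[m] · y[(n-m) mod 3]

Computing each output sample:
(x ⊛ y)[0] = 1
(x ⊛ y)[1] = -6
(x ⊛ y)[2] = 9

x ⊛ y = [1, -6, 9]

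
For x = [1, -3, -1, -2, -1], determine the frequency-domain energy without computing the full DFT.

Parseval: Σ|x[n]|² = (1/N)Σ|X[k]|², so Σ|X[k]|² = N·Σ|x[n]|² = 5·16.0000

Σ|X[k]|² = N·Σ|x[n]|² = 5·16.0000 = 80.0000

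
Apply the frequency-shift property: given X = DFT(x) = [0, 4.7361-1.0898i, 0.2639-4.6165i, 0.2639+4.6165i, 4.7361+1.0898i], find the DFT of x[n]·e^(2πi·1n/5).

Modulation property: DFT(ω_5^(-1n)·x[n]) = X[(k-1) mod 5], so circularly shift X by 1 positions.

X[k-1] = [4.7361+1.0898i, 0, 4.7361-1.0898i, 0.2639-4.6165i, 0.2639+4.6165i]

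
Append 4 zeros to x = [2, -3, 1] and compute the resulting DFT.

Original 3-point DFT: [0, 3.0000+3.4641i, 3.0000-3.4641i]
Zero-padded 7-point DFT provides frequency interpolation.

DFT_7([x, 0, ...]) = [0, -0.0930+1.3706i, 1.7666+3.3587i, 5.3264+2.0835i, 5.3264-2.0835i, 1.7666-3.3587i, -0.0930-1.3706i]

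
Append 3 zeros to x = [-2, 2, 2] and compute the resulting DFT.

Original 3-point DFT: [2, -4, -4]
Zero-padded 6-point DFT provides frequency interpolation.

DFT_6([x, 0, ...]) = [2, -2.0000-3.4641i, -4, -2, -4, -2.0000+3.4641i]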